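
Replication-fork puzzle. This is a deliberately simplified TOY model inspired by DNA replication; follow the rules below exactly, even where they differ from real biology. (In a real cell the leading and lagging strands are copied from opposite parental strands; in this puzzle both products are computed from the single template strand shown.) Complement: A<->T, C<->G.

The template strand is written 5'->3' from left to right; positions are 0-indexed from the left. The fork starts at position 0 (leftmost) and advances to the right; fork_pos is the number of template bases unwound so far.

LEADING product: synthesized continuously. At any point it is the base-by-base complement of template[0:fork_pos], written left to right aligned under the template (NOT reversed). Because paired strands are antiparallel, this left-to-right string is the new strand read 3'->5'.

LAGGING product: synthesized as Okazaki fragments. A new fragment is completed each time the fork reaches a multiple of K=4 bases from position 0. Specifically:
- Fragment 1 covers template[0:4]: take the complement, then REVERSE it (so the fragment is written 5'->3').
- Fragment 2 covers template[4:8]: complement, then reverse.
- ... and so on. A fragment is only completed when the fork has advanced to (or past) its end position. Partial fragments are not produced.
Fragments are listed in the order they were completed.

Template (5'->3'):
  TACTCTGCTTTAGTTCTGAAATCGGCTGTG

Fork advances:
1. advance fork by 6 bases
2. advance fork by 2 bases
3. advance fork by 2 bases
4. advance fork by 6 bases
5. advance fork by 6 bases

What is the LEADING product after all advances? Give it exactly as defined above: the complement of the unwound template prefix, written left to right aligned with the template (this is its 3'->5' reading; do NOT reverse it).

Answer: ATGAGACGAAATCAAGACTTTA

Derivation:
Step 1: advance 6 -> fork_pos = 0 + 6 = 6.
Step 2: advance 2 -> fork_pos = 6 + 2 = 8.
Step 3: advance 2 -> fork_pos = 8 + 2 = 10.
Step 4: advance 6 -> fork_pos = 10 + 6 = 16.
Step 5: advance 6 -> fork_pos = 16 + 6 = 22.
Unwound prefix: template[0:22] = TACTCTGCTTTAGTTCTGAAAT
Complement it base by base (A<->T, C<->G), keeping left-to-right order:
  [0:5] TACTC -> ATGAG
  [5:10] TGCTT -> ACGAA
  [10:15] TAGTT -> ATCAA
  [15:20] CTGAA -> GACTT
  [20:22] AT -> TA
Concatenate: ATGAGACGAAATCAAGACTTTA (length 22; written aligned with the template, i.e. 3'->5').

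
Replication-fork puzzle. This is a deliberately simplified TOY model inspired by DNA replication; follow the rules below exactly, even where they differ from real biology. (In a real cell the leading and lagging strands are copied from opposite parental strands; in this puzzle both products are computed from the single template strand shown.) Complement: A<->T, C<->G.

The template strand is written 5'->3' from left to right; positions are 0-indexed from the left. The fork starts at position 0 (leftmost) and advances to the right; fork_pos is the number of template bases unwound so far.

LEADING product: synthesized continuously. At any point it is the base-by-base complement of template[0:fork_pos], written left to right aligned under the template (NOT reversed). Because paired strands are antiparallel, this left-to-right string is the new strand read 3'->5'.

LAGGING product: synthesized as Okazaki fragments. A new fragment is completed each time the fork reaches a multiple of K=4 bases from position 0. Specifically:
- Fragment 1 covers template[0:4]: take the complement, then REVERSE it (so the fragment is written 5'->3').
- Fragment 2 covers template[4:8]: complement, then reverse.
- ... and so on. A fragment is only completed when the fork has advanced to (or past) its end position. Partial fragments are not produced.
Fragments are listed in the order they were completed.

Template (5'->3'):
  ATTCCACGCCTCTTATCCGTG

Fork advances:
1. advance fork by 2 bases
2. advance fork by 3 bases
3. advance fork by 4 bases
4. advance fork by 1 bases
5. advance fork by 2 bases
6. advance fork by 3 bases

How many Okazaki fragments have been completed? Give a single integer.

Answer: 3

Derivation:
Step 1: advance 2 -> fork_pos = 0 + 2 = 2. Next multiple of 4 is 4 (not reached); still 0 fragment(s).
Step 2: advance 3 -> fork_pos = 2 + 3 = 5. Reached multiple(s) of 4: 4 -> fragment 1 completed (1 total).
Step 3: advance 4 -> fork_pos = 5 + 4 = 9. Reached multiple(s) of 4: 8 -> fragment 2 completed (2 total).
Step 4: advance 1 -> fork_pos = 9 + 1 = 10. Next multiple of 4 is 12 (not reached); still 2 fragment(s).
Step 5: advance 2 -> fork_pos = 10 + 2 = 12. Reached multiple(s) of 4: 12 -> fragment 3 completed (3 total).
Step 6: advance 3 -> fork_pos = 12 + 3 = 15. Next multiple of 4 is 16 (not reached); still 3 fragment(s).
Check: final fork_pos = 15; the multiples of 4 that are <= 15 are 4..12 -> 15 // 4 = 3 completed fragment(s).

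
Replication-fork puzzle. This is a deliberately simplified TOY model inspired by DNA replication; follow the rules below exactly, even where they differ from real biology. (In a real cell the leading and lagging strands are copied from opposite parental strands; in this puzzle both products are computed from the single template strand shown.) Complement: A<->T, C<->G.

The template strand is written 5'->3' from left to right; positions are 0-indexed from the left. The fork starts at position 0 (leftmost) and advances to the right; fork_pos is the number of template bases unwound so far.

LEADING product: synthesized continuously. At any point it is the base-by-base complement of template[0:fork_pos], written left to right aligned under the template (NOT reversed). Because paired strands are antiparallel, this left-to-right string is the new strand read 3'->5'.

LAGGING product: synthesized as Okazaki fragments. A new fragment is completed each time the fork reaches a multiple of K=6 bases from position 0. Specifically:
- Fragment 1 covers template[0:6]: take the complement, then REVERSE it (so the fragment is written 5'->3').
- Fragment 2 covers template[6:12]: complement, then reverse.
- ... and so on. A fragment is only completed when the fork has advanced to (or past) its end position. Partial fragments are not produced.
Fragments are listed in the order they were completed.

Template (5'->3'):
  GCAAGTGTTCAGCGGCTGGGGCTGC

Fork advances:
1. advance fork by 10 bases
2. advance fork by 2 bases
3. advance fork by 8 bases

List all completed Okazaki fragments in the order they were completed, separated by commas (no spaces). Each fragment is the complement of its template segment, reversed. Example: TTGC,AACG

Step 1: advance 10 -> fork_pos = 0 + 10 = 10. Reached multiple(s) of 6: 6 -> fragment 1 completed (1 total).
Step 2: advance 2 -> fork_pos = 10 + 2 = 12. Reached multiple(s) of 6: 12 -> fragment 2 completed (2 total).
Step 3: advance 8 -> fork_pos = 12 + 8 = 20. Reached multiple(s) of 6: 18 -> fragment 3 completed (3 total).
Final fork_pos = 20, so 3 fragment(s) are complete. Build each: template segment -> complement -> reverse.
Fragment 1: template[0:6] = GCAAGT -> complement CGTTCA -> reversed ACTTGC
Fragment 2: template[6:12] = GTTCAG -> complement CAAGTC -> reversed CTGAAC
Fragment 3: template[12:18] = CGGCTG -> complement GCCGAC -> reversed CAGCCG

Answer: ACTTGC,CTGAAC,CAGCCG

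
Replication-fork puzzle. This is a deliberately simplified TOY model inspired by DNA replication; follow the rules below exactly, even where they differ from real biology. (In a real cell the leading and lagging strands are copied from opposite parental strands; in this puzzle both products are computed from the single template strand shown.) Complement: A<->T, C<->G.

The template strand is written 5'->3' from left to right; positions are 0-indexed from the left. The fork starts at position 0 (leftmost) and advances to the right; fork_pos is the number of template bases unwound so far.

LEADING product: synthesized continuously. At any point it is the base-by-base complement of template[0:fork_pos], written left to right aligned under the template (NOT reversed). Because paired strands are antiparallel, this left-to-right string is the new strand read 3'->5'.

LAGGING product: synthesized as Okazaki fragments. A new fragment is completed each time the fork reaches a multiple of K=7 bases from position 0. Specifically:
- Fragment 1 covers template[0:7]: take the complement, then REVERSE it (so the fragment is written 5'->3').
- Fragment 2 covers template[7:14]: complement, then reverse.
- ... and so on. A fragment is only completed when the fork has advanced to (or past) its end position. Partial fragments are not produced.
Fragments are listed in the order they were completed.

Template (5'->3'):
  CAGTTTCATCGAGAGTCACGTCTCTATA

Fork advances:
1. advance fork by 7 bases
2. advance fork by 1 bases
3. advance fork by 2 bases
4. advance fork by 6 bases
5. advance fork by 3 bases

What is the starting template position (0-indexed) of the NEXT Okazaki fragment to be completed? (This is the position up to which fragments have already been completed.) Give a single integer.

Step 1: advance 7 -> fork_pos = 0 + 7 = 7. Reached multiple(s) of 7: 7 -> fragment 1 completed (1 total).
Step 2: advance 1 -> fork_pos = 7 + 1 = 8. Next multiple of 7 is 14 (not reached); still 1 fragment(s).
Step 3: advance 2 -> fork_pos = 8 + 2 = 10. Next multiple of 7 is 14 (not reached); still 1 fragment(s).
Step 4: advance 6 -> fork_pos = 10 + 6 = 16. Reached multiple(s) of 7: 14 -> fragment 2 completed (2 total).
Step 5: advance 3 -> fork_pos = 16 + 3 = 19. Next multiple of 7 is 21 (not reached); still 2 fragment(s).
2 fragment(s) completed, covering template[0:14] (2 x 7 = 14). The next fragment, fragment 3, covers template[14:21], so it starts at position 14.

Answer: 14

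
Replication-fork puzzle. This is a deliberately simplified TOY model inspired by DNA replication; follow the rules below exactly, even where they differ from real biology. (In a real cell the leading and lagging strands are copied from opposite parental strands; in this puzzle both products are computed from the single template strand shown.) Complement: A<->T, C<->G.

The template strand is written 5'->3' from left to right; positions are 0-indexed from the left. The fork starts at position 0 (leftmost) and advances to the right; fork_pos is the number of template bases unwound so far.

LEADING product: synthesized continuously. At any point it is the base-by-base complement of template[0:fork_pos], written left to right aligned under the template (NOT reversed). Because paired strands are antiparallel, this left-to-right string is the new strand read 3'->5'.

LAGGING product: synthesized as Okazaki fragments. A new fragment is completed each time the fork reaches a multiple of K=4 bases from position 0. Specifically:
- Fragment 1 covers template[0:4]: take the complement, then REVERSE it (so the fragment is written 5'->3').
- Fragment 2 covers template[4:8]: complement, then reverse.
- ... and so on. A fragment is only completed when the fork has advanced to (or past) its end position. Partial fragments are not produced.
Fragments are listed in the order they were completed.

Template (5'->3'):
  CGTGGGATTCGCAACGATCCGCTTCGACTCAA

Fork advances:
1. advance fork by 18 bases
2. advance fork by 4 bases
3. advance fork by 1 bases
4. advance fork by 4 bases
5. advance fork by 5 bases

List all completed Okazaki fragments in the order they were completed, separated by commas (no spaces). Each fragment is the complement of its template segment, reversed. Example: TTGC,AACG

Answer: CACG,ATCC,GCGA,CGTT,GGAT,AAGC,GTCG,TTGA

Derivation:
Step 1: advance 18 -> fork_pos = 0 + 18 = 18. Reached multiple(s) of 4: 4, 8, 12, 16 -> fragments 1-4 completed (4 total).
Step 2: advance 4 -> fork_pos = 18 + 4 = 22. Reached multiple(s) of 4: 20 -> fragment 5 completed (5 total).
Step 3: advance 1 -> fork_pos = 22 + 1 = 23. Next multiple of 4 is 24 (not reached); still 5 fragment(s).
Step 4: advance 4 -> fork_pos = 23 + 4 = 27. Reached multiple(s) of 4: 24 -> fragment 6 completed (6 total).
Step 5: advance 5 -> fork_pos = 27 + 5 = 32. Reached multiple(s) of 4: 28, 32 -> fragments 7-8 completed (8 total).
Final fork_pos = 32, so 8 fragment(s) are complete. Build each: template segment -> complement -> reverse.
Fragment 1: template[0:4] = CGTG -> complement GCAC -> reversed CACG
Fragment 2: template[4:8] = GGAT -> complement CCTA -> reversed ATCC
Fragment 3: template[8:12] = TCGC -> complement AGCG -> reversed GCGA
Fragment 4: template[12:16] = AACG -> complement TTGC -> reversed CGTT
Fragment 5: template[16:20] = ATCC -> complement TAGG -> reversed GGAT
Fragment 6: template[20:24] = GCTT -> complement CGAA -> reversed AAGC
Fragment 7: template[24:28] = CGAC -> complement GCTG -> reversed GTCG
Fragment 8: template[28:32] = TCAA -> complement AGTT -> reversed TTGA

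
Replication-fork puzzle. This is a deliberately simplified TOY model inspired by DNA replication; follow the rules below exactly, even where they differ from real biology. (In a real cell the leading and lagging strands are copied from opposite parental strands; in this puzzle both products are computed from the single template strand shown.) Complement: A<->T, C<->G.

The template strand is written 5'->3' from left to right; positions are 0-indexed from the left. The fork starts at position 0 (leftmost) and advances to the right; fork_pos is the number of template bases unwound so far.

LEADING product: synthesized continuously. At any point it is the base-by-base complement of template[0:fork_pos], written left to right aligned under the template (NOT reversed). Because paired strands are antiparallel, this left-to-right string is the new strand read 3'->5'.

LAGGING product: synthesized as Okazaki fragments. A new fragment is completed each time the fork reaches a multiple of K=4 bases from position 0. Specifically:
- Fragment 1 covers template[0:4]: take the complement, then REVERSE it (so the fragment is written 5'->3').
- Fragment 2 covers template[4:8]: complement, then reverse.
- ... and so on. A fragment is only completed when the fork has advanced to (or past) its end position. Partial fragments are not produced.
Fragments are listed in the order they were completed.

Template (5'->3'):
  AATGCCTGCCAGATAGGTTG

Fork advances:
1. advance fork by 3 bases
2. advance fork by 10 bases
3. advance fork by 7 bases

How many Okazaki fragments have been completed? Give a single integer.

Step 1: advance 3 -> fork_pos = 0 + 3 = 3. Next multiple of 4 is 4 (not reached); still 0 fragment(s).
Step 2: advance 10 -> fork_pos = 3 + 10 = 13. Reached multiple(s) of 4: 4, 8, 12 -> fragments 1-3 completed (3 total).
Step 3: advance 7 -> fork_pos = 13 + 7 = 20. Reached multiple(s) of 4: 16, 20 -> fragments 4-5 completed (5 total).
Check: final fork_pos = 20; the multiples of 4 that are <= 20 are 4..20 -> 20 // 4 = 5 completed fragment(s).

Answer: 5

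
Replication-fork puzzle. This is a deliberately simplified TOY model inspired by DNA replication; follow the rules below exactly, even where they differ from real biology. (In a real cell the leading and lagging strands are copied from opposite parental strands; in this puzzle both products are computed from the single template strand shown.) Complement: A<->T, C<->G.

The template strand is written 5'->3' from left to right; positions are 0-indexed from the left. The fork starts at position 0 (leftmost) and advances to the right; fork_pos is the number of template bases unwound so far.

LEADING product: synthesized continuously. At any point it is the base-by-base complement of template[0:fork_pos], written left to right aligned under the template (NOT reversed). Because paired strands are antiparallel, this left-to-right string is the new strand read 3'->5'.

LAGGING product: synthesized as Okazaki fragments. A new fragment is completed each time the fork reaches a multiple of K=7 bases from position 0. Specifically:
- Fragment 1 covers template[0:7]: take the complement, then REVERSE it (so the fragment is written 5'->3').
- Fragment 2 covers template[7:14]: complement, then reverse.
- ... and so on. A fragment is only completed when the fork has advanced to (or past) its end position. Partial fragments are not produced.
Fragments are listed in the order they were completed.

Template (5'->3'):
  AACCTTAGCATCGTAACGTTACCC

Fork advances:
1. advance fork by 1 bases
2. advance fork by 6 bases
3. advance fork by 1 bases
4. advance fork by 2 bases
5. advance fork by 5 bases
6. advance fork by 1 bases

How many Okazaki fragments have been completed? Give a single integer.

Answer: 2

Derivation:
Step 1: advance 1 -> fork_pos = 0 + 1 = 1. Next multiple of 7 is 7 (not reached); still 0 fragment(s).
Step 2: advance 6 -> fork_pos = 1 + 6 = 7. Reached multiple(s) of 7: 7 -> fragment 1 completed (1 total).
Step 3: advance 1 -> fork_pos = 7 + 1 = 8. Next multiple of 7 is 14 (not reached); still 1 fragment(s).
Step 4: advance 2 -> fork_pos = 8 + 2 = 10. Next multiple of 7 is 14 (not reached); still 1 fragment(s).
Step 5: advance 5 -> fork_pos = 10 + 5 = 15. Reached multiple(s) of 7: 14 -> fragment 2 completed (2 total).
Step 6: advance 1 -> fork_pos = 15 + 1 = 16. Next multiple of 7 is 21 (not reached); still 2 fragment(s).
Check: final fork_pos = 16; the multiples of 7 that are <= 16 are 7..14 -> 16 // 7 = 2 completed fragment(s).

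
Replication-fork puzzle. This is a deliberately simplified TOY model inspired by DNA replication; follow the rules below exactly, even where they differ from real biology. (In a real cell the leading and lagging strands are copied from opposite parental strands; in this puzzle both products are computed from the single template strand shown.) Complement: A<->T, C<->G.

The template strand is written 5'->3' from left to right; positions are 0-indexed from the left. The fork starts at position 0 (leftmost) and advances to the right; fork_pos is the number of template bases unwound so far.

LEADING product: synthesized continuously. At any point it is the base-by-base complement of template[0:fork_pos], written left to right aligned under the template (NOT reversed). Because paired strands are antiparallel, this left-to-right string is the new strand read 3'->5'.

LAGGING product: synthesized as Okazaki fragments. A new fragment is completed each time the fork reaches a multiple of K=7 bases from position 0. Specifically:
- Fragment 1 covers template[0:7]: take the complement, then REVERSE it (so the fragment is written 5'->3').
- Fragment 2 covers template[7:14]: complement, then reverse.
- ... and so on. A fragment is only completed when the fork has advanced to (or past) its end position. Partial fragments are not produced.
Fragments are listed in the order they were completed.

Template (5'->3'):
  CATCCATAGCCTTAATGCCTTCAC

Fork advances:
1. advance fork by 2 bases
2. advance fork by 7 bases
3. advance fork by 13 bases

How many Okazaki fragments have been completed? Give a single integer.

Answer: 3

Derivation:
Step 1: advance 2 -> fork_pos = 0 + 2 = 2. Next multiple of 7 is 7 (not reached); still 0 fragment(s).
Step 2: advance 7 -> fork_pos = 2 + 7 = 9. Reached multiple(s) of 7: 7 -> fragment 1 completed (1 total).
Step 3: advance 13 -> fork_pos = 9 + 13 = 22. Reached multiple(s) of 7: 14, 21 -> fragments 2-3 completed (3 total).
Check: final fork_pos = 22; the multiples of 7 that are <= 22 are 7..21 -> 22 // 7 = 3 completed fragment(s).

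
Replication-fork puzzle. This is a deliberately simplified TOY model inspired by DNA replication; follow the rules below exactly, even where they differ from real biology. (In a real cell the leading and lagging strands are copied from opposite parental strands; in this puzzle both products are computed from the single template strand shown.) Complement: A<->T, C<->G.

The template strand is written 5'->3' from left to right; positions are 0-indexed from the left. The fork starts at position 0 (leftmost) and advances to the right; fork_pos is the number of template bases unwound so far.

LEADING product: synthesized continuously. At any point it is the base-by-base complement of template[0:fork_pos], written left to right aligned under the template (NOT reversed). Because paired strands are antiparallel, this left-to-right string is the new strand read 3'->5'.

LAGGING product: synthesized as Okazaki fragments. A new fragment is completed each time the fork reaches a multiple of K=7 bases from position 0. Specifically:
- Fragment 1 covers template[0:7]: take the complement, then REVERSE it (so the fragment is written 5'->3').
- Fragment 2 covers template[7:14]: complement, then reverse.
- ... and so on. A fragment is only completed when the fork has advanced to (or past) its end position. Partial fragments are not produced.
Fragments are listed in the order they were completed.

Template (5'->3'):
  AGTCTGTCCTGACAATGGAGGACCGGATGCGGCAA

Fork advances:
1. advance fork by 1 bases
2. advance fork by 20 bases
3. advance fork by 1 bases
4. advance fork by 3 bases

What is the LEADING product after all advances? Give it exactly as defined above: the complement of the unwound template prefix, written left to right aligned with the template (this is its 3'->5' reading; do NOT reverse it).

Answer: TCAGACAGGACTGTTACCTCCTGGC

Derivation:
Step 1: advance 1 -> fork_pos = 0 + 1 = 1.
Step 2: advance 20 -> fork_pos = 1 + 20 = 21.
Step 3: advance 1 -> fork_pos = 21 + 1 = 22.
Step 4: advance 3 -> fork_pos = 22 + 3 = 25.
Unwound prefix: template[0:25] = AGTCTGTCCTGACAATGGAGGACCG
Complement it base by base (A<->T, C<->G), keeping left-to-right order:
  [0:5] AGTCT -> TCAGA
  [5:10] GTCCT -> CAGGA
  [10:15] GACAA -> CTGTT
  [15:20] TGGAG -> ACCTC
  [20:25] GACCG -> CTGGC
Concatenate: TCAGACAGGACTGTTACCTCCTGGC (length 25; written aligned with the template, i.e. 3'->5').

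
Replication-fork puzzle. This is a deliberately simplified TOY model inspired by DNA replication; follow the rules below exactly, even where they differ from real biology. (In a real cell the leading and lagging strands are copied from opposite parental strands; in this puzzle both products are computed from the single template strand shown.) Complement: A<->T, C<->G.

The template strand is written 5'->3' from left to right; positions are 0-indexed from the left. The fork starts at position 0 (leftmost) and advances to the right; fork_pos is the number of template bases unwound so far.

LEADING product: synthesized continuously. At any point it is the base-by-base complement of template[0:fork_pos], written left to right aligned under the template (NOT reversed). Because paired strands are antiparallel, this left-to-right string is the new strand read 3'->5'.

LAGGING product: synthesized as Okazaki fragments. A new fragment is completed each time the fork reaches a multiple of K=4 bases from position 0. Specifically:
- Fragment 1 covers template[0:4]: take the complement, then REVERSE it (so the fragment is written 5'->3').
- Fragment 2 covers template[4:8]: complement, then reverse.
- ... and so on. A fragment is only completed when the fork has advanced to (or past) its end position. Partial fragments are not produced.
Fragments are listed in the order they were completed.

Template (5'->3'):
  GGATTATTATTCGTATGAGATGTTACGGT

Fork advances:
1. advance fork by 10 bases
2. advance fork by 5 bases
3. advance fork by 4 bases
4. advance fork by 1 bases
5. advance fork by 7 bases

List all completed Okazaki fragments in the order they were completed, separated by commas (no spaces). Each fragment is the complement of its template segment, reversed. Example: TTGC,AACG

Step 1: advance 10 -> fork_pos = 0 + 10 = 10. Reached multiple(s) of 4: 4, 8 -> fragments 1-2 completed (2 total).
Step 2: advance 5 -> fork_pos = 10 + 5 = 15. Reached multiple(s) of 4: 12 -> fragment 3 completed (3 total).
Step 3: advance 4 -> fork_pos = 15 + 4 = 19. Reached multiple(s) of 4: 16 -> fragment 4 completed (4 total).
Step 4: advance 1 -> fork_pos = 19 + 1 = 20. Reached multiple(s) of 4: 20 -> fragment 5 completed (5 total).
Step 5: advance 7 -> fork_pos = 20 + 7 = 27. Reached multiple(s) of 4: 24 -> fragment 6 completed (6 total).
Final fork_pos = 27, so 6 fragment(s) are complete. Build each: template segment -> complement -> reverse.
Fragment 1: template[0:4] = GGAT -> complement CCTA -> reversed ATCC
Fragment 2: template[4:8] = TATT -> complement ATAA -> reversed AATA
Fragment 3: template[8:12] = ATTC -> complement TAAG -> reversed GAAT
Fragment 4: template[12:16] = GTAT -> complement CATA -> reversed ATAC
Fragment 5: template[16:20] = GAGA -> complement CTCT -> reversed TCTC
Fragment 6: template[20:24] = TGTT -> complement ACAA -> reversed AACA

Answer: ATCC,AATA,GAAT,ATAC,TCTC,AACA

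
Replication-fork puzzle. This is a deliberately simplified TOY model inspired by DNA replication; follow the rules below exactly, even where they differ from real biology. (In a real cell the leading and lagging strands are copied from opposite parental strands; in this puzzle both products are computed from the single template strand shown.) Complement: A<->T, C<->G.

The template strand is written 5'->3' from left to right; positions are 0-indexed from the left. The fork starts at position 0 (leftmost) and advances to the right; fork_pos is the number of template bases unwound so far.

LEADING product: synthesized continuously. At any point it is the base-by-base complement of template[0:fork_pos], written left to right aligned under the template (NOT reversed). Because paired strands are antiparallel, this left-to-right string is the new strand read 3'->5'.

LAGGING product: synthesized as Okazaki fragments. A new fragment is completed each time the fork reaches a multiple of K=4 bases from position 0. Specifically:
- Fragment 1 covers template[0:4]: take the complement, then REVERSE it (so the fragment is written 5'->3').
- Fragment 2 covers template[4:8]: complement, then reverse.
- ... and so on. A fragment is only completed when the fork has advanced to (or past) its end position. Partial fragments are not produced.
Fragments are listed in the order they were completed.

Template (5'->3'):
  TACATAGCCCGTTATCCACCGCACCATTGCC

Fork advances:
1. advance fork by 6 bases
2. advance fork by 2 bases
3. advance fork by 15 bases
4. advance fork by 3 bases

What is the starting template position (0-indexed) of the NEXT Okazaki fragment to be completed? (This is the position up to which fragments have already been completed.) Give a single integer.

Answer: 24

Derivation:
Step 1: advance 6 -> fork_pos = 0 + 6 = 6. Reached multiple(s) of 4: 4 -> fragment 1 completed (1 total).
Step 2: advance 2 -> fork_pos = 6 + 2 = 8. Reached multiple(s) of 4: 8 -> fragment 2 completed (2 total).
Step 3: advance 15 -> fork_pos = 8 + 15 = 23. Reached multiple(s) of 4: 12, 16, 20 -> fragments 3-5 completed (5 total).
Step 4: advance 3 -> fork_pos = 23 + 3 = 26. Reached multiple(s) of 4: 24 -> fragment 6 completed (6 total).
6 fragment(s) completed, covering template[0:24] (6 x 4 = 24). The next fragment, fragment 7, covers template[24:28], so it starts at position 24.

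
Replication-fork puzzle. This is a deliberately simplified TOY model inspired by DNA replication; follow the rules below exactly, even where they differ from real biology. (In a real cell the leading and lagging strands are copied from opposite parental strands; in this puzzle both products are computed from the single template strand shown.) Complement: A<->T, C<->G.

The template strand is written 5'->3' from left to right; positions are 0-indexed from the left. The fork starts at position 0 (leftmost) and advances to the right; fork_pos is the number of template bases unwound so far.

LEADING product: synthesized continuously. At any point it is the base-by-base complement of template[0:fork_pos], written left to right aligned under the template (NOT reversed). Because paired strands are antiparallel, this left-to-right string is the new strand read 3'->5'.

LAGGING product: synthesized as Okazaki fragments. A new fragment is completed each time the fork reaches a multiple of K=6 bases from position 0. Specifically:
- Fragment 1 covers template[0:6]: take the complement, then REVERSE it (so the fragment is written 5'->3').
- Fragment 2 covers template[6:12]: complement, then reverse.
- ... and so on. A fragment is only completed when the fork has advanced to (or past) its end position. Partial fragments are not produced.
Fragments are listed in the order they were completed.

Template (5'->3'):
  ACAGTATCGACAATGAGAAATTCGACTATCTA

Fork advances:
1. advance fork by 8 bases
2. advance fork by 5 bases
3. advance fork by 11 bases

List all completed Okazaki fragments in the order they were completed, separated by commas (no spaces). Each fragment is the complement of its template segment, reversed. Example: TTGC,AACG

Step 1: advance 8 -> fork_pos = 0 + 8 = 8. Reached multiple(s) of 6: 6 -> fragment 1 completed (1 total).
Step 2: advance 5 -> fork_pos = 8 + 5 = 13. Reached multiple(s) of 6: 12 -> fragment 2 completed (2 total).
Step 3: advance 11 -> fork_pos = 13 + 11 = 24. Reached multiple(s) of 6: 18, 24 -> fragments 3-4 completed (4 total).
Final fork_pos = 24, so 4 fragment(s) are complete. Build each: template segment -> complement -> reverse.
Fragment 1: template[0:6] = ACAGTA -> complement TGTCAT -> reversed TACTGT
Fragment 2: template[6:12] = TCGACA -> complement AGCTGT -> reversed TGTCGA
Fragment 3: template[12:18] = ATGAGA -> complement TACTCT -> reversed TCTCAT
Fragment 4: template[18:24] = AATTCG -> complement TTAAGC -> reversed CGAATT

Answer: TACTGT,TGTCGA,TCTCAT,CGAATT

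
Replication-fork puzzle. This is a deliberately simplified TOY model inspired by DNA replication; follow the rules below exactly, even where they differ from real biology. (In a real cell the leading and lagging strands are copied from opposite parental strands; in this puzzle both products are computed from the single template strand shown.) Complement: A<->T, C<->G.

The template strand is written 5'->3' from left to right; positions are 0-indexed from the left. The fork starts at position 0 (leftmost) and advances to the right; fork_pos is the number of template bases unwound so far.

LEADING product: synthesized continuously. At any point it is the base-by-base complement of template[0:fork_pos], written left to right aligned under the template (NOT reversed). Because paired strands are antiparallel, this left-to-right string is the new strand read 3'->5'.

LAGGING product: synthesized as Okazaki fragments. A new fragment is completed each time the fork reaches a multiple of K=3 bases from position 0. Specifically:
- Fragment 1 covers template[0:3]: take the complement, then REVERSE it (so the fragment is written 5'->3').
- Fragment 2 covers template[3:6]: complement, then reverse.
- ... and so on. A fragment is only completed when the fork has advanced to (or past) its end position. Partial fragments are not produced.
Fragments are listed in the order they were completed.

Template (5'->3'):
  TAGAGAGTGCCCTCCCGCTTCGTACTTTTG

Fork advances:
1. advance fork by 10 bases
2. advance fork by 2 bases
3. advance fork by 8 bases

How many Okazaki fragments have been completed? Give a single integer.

Answer: 6

Derivation:
Step 1: advance 10 -> fork_pos = 0 + 10 = 10. Reached multiple(s) of 3: 3, 6, 9 -> fragments 1-3 completed (3 total).
Step 2: advance 2 -> fork_pos = 10 + 2 = 12. Reached multiple(s) of 3: 12 -> fragment 4 completed (4 total).
Step 3: advance 8 -> fork_pos = 12 + 8 = 20. Reached multiple(s) of 3: 15, 18 -> fragments 5-6 completed (6 total).
Check: final fork_pos = 20; the multiples of 3 that are <= 20 are 3..18 -> 20 // 3 = 6 completed fragment(s).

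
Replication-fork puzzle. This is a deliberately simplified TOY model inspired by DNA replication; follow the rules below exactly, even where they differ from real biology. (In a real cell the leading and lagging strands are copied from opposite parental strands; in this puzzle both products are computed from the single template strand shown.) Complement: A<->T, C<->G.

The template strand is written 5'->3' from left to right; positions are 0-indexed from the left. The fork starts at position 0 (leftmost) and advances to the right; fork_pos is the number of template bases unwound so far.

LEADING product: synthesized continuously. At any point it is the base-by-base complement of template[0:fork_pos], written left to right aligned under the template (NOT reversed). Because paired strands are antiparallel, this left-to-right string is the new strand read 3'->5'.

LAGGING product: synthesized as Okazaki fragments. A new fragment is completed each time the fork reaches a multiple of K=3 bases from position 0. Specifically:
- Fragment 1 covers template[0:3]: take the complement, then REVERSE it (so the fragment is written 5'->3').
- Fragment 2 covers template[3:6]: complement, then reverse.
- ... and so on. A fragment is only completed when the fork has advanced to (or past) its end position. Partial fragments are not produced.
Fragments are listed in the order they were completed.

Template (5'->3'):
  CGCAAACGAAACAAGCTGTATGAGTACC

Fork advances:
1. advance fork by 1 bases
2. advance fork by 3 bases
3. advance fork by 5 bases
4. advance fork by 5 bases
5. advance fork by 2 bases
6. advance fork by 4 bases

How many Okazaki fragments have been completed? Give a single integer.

Answer: 6

Derivation:
Step 1: advance 1 -> fork_pos = 0 + 1 = 1. Next multiple of 3 is 3 (not reached); still 0 fragment(s).
Step 2: advance 3 -> fork_pos = 1 + 3 = 4. Reached multiple(s) of 3: 3 -> fragment 1 completed (1 total).
Step 3: advance 5 -> fork_pos = 4 + 5 = 9. Reached multiple(s) of 3: 6, 9 -> fragments 2-3 completed (3 total).
Step 4: advance 5 -> fork_pos = 9 + 5 = 14. Reached multiple(s) of 3: 12 -> fragment 4 completed (4 total).
Step 5: advance 2 -> fork_pos = 14 + 2 = 16. Reached multiple(s) of 3: 15 -> fragment 5 completed (5 total).
Step 6: advance 4 -> fork_pos = 16 + 4 = 20. Reached multiple(s) of 3: 18 -> fragment 6 completed (6 total).
Check: final fork_pos = 20; the multiples of 3 that are <= 20 are 3..18 -> 20 // 3 = 6 completed fragment(s).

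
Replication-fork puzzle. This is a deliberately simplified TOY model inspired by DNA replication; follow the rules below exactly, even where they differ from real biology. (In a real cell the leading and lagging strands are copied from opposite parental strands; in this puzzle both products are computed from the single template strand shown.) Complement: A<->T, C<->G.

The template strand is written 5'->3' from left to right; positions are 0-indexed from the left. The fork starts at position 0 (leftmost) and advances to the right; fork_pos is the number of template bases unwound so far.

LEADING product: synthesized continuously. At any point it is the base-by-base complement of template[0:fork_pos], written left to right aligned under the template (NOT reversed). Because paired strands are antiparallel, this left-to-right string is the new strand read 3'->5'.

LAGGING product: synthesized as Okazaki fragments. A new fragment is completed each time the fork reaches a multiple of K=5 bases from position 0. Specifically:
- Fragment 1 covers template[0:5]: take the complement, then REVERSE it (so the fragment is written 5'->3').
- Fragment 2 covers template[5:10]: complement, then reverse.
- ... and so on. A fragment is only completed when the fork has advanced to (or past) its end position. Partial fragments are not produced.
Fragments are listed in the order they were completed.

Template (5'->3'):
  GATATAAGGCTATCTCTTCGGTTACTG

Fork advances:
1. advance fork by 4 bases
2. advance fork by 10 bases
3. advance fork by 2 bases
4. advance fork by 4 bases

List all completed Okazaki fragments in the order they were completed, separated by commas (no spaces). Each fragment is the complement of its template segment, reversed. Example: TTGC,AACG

Answer: ATATC,GCCTT,AGATA,CGAAG

Derivation:
Step 1: advance 4 -> fork_pos = 0 + 4 = 4. Next multiple of 5 is 5 (not reached); still 0 fragment(s).
Step 2: advance 10 -> fork_pos = 4 + 10 = 14. Reached multiple(s) of 5: 5, 10 -> fragments 1-2 completed (2 total).
Step 3: advance 2 -> fork_pos = 14 + 2 = 16. Reached multiple(s) of 5: 15 -> fragment 3 completed (3 total).
Step 4: advance 4 -> fork_pos = 16 + 4 = 20. Reached multiple(s) of 5: 20 -> fragment 4 completed (4 total).
Final fork_pos = 20, so 4 fragment(s) are complete. Build each: template segment -> complement -> reverse.
Fragment 1: template[0:5] = GATAT -> complement CTATA -> reversed ATATC
Fragment 2: template[5:10] = AAGGC -> complement TTCCG -> reversed GCCTT
Fragment 3: template[10:15] = TATCT -> complement ATAGA -> reversed AGATA
Fragment 4: template[15:20] = CTTCG -> complement GAAGC -> reversed CGAAG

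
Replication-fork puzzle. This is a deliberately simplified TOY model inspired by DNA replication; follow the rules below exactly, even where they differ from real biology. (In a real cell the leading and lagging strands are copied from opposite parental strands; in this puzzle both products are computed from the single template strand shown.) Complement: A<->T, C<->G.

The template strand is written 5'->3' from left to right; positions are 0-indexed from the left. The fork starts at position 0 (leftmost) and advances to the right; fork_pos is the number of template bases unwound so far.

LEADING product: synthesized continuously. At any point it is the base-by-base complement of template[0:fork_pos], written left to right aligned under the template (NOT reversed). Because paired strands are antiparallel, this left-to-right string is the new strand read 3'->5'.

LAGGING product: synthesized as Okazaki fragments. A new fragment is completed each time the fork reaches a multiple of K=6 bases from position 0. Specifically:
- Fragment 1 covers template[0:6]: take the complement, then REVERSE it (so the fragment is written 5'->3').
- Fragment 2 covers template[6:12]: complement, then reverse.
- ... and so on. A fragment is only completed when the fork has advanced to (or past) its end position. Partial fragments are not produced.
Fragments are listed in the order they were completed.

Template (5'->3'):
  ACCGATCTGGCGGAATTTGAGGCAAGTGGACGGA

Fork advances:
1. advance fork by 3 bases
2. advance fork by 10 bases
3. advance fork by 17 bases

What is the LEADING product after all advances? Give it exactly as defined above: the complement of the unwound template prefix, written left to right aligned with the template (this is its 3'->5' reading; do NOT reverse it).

Answer: TGGCTAGACCGCCTTAAACTCCGTTCACCT

Derivation:
Step 1: advance 3 -> fork_pos = 0 + 3 = 3.
Step 2: advance 10 -> fork_pos = 3 + 10 = 13.
Step 3: advance 17 -> fork_pos = 13 + 17 = 30.
Unwound prefix: template[0:30] = ACCGATCTGGCGGAATTTGAGGCAAGTGGA
Complement it base by base (A<->T, C<->G), keeping left-to-right order:
  [0:5] ACCGA -> TGGCT
  [5:10] TCTGG -> AGACC
  [10:15] CGGAA -> GCCTT
  [15:20] TTTGA -> AAACT
  [20:25] GGCAA -> CCGTT
  [25:30] GTGGA -> CACCT
Concatenate: TGGCTAGACCGCCTTAAACTCCGTTCACCT (length 30; written aligned with the template, i.e. 3'->5').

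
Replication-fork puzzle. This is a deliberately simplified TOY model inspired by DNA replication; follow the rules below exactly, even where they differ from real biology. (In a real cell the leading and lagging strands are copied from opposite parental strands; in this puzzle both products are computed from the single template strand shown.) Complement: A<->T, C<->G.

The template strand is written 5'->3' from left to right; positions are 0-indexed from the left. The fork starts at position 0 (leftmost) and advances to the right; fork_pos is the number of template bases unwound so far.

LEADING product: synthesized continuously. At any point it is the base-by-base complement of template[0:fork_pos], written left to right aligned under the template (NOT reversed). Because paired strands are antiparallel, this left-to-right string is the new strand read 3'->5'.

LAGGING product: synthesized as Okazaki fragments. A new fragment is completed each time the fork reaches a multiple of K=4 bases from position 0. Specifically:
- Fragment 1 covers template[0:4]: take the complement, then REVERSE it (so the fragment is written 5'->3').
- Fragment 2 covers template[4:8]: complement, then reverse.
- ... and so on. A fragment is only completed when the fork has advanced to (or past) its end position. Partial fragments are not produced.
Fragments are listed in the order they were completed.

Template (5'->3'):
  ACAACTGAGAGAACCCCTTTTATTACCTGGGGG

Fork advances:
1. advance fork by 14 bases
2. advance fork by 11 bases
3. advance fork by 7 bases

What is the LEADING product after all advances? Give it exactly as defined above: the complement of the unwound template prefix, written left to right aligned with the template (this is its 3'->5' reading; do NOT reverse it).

Answer: TGTTGACTCTCTTGGGGAAAATAATGGACCCC

Derivation:
Step 1: advance 14 -> fork_pos = 0 + 14 = 14.
Step 2: advance 11 -> fork_pos = 14 + 11 = 25.
Step 3: advance 7 -> fork_pos = 25 + 7 = 32.
Unwound prefix: template[0:32] = ACAACTGAGAGAACCCCTTTTATTACCTGGGG
Complement it base by base (A<->T, C<->G), keeping left-to-right order:
  [0:5] ACAAC -> TGTTG
  [5:10] TGAGA -> ACTCT
  [10:15] GAACC -> CTTGG
  [15:20] CCTTT -> GGAAA
  [20:25] TATTA -> ATAAT
  [25:30] CCTGG -> GGACC
  [30:32] GG -> CC
Concatenate: TGTTGACTCTCTTGGGGAAAATAATGGACCCC (length 32; written aligned with the template, i.e. 3'->5').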